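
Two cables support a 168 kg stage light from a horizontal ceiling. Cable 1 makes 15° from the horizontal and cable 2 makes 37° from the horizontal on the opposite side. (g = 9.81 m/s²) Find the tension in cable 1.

Weight W = 168 × 9.81 = 1648 N acts straight down.
Horizontal: T_1 cos 15° = T_2 cos 37°  →  T_2 = 1.209 T_1.
Vertical: T_1 sin 15° + T_2 sin 37° = 1648.
Substituting the horizontal relation into the vertical equation gives 0.9867 T_1 = 1648, so T_1 = 1670 N.

T_1 ≈ 1670 N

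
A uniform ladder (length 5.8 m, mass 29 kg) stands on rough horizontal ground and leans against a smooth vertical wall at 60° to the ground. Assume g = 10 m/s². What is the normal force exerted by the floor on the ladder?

ΣF_y = 0: N_floor = 29×10 = 290 N.

N_floor ≈ 290 N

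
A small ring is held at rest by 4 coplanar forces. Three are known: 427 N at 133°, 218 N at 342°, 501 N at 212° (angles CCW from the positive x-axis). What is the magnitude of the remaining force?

F ≈ 509 N

Sum the known components: ΣF_x = -508.8 N, ΣF_y = -20.57 N.
For equilibrium the remaining force must supply (−ΣF_x, −ΣF_y) = (508.8, 20.57) N.
Magnitude = √((508.8)² + (20.57)²) = 509.2 N; direction = atan2(20.57, 508.8) = 2.3°.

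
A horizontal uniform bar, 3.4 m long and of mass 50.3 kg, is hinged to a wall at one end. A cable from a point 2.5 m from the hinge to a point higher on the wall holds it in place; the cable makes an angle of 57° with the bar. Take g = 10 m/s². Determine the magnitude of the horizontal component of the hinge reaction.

Take torques about the hinge: T sin 57° · 2.5 = 50.3×10×1.7 = 855.1 N·m.
So T = 855.1 / (0.8387 × 2.5) = 407.84 N.
ΣF_x = 0: H_x = T cos 57° = 222.12 N.

H_x ≈ 222 N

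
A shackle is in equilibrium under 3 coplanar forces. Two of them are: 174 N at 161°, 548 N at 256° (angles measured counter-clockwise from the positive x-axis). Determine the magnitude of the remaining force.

Sum the known components: ΣF_x = -297.1 N, ΣF_y = -475.1 N.
For equilibrium the remaining force must supply (−ΣF_x, −ΣF_y) = (297.1, 475.1) N.
Magnitude = √((297.1)² + (475.1)²) = 560.3 N; direction = atan2(475.1, 297.1) = 58.0°.

F ≈ 560 N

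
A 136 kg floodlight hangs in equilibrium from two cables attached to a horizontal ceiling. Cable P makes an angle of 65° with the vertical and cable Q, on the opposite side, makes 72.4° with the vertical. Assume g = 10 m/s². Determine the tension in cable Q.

T_Q ≈ 1820 N

Angles from the horizontal: cable P is 90° − 65° = 25°, cable Q is 90° − 72.4° = 17.6°.
Weight W = 136 × 10 = 1360 N acts straight down.
Horizontal: T_P cos 25° = T_Q cos 17.6°  →  T_P = 1.052 T_Q.
Vertical: T_P sin 25° + T_Q sin 17.6° = 1360.
Substituting the horizontal relation into the vertical equation gives 0.7468 T_Q = 1360, so T_Q = 1821 N.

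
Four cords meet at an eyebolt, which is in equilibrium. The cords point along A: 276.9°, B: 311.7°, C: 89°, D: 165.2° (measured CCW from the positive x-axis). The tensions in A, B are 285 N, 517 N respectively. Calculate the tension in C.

T_C ≈ 567 N

Resolve: ΣF_x = 285 cos 276.9° + 517 cos 311.7° + T_C cos 89° + T_D cos 165.2° = 0.
        ΣF_y = 285 sin 276.9° + 517 sin 311.7° + T_C sin 89° + T_D sin 165.2° = 0.
The known terms sum to (378.2, -668.9) N, so 0.0175 T_C − 0.9668 T_D = -378.2 and 0.9998 T_C + 0.2554 T_D = 668.9.
Solving simultaneously: T_C = 566.5 N, T_D = 401.4 N.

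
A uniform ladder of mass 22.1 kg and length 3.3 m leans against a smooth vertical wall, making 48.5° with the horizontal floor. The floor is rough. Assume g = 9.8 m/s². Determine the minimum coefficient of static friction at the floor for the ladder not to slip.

ΣF_y = 0: N_floor = 22.1×9.8 = 216.58 N.
Torques about the foot: N_wall · 3.3 sin 48.5° = 22.1×9.8×1.65 cos 48.5° → N_wall = 95.807 N.
ΣF_x = 0: f_floor = N_wall = 95.807 N.
μ_min = f_floor / N_floor = 95.807 / 216.58 = 0.4424.

μ_min ≈ 0.442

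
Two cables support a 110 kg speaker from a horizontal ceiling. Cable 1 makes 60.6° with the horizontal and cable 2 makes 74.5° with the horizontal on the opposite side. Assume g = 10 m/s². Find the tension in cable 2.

Weight W = 110 × 10 = 1100 N acts straight down.
Horizontal: T_1 cos 60.6° = T_2 cos 74.5°  →  T_1 = 0.5444 T_2.
Vertical: T_1 sin 60.6° + T_2 sin 74.5° = 1100.
Substituting the horizontal relation into the vertical equation gives 1.438 T_2 = 1100, so T_2 = 765 N.

T_2 ≈ 765 N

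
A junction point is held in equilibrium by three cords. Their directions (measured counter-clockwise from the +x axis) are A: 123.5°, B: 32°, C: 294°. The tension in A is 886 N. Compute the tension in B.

Resolve: ΣF_x = 886 cos 123.5° + T_B cos 32° + T_C cos 294° = 0.
        ΣF_y = 886 sin 123.5° + T_B sin 32° + T_C sin 294° = 0.
The known terms sum to (-489, 738.8) N, so 0.8480 T_B + 0.4067 T_C = 489 and 0.5299 T_B − 0.9135 T_C = -738.8.
Solving simultaneously: T_B = 147.7 N, T_C = 894.4 N.

T_B ≈ 148 N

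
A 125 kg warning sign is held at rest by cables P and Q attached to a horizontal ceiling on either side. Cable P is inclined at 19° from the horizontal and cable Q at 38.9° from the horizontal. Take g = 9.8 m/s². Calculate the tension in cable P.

Weight W = 125 × 9.8 = 1225 N acts straight down.
Horizontal: T_P cos 19° = T_Q cos 38.9°  →  T_Q = 1.215 T_P.
Vertical: T_P sin 19° + T_Q sin 38.9° = 1225.
Substituting the horizontal relation into the vertical equation gives 1.089 T_P = 1225, so T_P = 1125 N.

T_P ≈ 1130 N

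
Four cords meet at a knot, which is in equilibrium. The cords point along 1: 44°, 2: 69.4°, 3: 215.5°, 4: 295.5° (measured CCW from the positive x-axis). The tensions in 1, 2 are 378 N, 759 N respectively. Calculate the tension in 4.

T_4 ≈ 487 N

Resolve: ΣF_x = 378 cos 44° + 759 cos 69.4° + T_3 cos 215.5° + T_4 cos 295.5° = 0.
        ΣF_y = 378 sin 44° + 759 sin 69.4° + T_3 sin 215.5° + T_4 sin 295.5° = 0.
The known terms sum to (539, 973.1) N, so -0.8141 T_3 + 0.4305 T_4 = -539 and -0.5807 T_3 − 0.9026 T_4 = -973.1.
Solving simultaneously: T_3 = 919.3 N, T_4 = 486.6 N.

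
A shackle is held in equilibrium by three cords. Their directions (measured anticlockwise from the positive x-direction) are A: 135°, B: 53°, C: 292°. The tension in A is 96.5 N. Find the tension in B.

T_B ≈ 44 N

Resolve: ΣF_x = 96.5 cos 135° + T_B cos 53° + T_C cos 292° = 0.
        ΣF_y = 96.5 sin 135° + T_B sin 53° + T_C sin 292° = 0.
The known terms sum to (-68.24, 68.24) N, so 0.6018 T_B + 0.3746 T_C = 68.24 and 0.7986 T_B − 0.9272 T_C = -68.24.
Solving simultaneously: T_B = 43.99 N, T_C = 111.5 N.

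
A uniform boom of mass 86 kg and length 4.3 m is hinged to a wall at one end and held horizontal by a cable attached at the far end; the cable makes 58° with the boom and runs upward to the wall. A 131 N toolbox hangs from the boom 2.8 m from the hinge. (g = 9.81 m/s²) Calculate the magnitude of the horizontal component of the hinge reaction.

Take torques about the hinge: T sin 58° · 4.3 = 86×9.81×2.15 + 131×2.8 = 2180.7 N·m.
So T = 2180.7 / (0.8480 × 4.3) = 598 N.
ΣF_x = 0: H_x = T cos 58° = 316.89 N.

H_x ≈ 317 N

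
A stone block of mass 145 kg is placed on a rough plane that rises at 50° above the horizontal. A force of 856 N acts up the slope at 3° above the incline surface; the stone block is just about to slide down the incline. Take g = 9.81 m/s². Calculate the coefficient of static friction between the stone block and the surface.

On the verge of sliding down the incline, friction is at its maximum μN and acts up the slope.
Perpendicular to incline: N = W cos 50° − P sin 3° = 914.3 − 44.8 = 869.5 N.
Along incline: P cos 3° + μN = W sin 50° → μ = (W sin 50° − P cos 3°) / N = 0.2701.

μ ≈ 0.270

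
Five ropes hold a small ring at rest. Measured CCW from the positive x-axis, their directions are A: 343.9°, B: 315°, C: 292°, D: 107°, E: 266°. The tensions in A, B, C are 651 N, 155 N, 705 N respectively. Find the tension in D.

T_D ≈ 2970 N

Resolve: ΣF_x = 651 cos 343.9° + 155 cos 315° + 705 cos 292° + T_D cos 107° + T_E cos 266° = 0.
        ΣF_y = 651 sin 343.9° + 155 sin 315° + 705 sin 292° + T_D sin 107° + T_E sin 266° = 0.
The known terms sum to (999.2, -943.8) N, so -0.2924 T_D − 0.0698 T_E = -999.2 and 0.9563 T_D − 0.9976 T_E = 943.8.
Solving simultaneously: T_D = 2965 N, T_E = 1896 N.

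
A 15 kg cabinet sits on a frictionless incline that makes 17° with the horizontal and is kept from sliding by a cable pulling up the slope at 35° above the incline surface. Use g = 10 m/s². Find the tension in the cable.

T ≈ 53.5 N

Take axes along and perpendicular to the incline. Weight components: W sin 17° = 43.86 N down-slope, W cos 17° = 143.4 N into the surface.
Along incline: T cos 35° = W sin 17° → T = 53.54 N.
Perpendicular: N = W cos 17° − T sin 35° = 112.7 N.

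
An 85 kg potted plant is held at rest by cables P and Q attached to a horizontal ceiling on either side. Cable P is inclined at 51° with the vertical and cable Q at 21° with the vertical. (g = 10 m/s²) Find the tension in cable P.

T_P ≈ 320 N

Angles from the horizontal: cable P is 90° − 51° = 39°, cable Q is 90° − 21° = 69°.
Weight W = 85 × 10 = 850 N acts straight down.
Horizontal: T_P cos 39° = T_Q cos 69°  →  T_Q = 2.169 T_P.
Vertical: T_P sin 39° + T_Q sin 69° = 850.
Substituting the horizontal relation into the vertical equation gives 2.654 T_P = 850, so T_P = 320.3 N.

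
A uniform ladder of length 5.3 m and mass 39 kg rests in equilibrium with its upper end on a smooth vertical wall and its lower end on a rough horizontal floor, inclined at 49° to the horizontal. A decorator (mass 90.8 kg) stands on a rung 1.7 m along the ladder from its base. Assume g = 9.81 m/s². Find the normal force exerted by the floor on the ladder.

N_floor ≈ 1270 N

ΣF_y = 0: N_floor = 39×9.81 + 90.8×9.81 = 1273.3 N.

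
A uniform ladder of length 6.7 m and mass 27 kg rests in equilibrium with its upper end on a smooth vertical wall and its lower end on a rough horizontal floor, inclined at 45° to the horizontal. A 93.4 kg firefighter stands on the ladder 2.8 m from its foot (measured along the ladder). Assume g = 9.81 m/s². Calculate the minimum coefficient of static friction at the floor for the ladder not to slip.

ΣF_y = 0: N_floor = 27×9.81 + 93.4×9.81 = 1181.1 N.
Torques about the foot: N_wall · 6.7 sin 45° = 27×9.81×3.35 cos 45° + 93.4×9.81×2.8 cos 45° → N_wall = 515.35 N.
ΣF_x = 0: f_floor = N_wall = 515.35 N.
μ_min = f_floor / N_floor = 515.35 / 1181.1 = 0.4363.

μ_min ≈ 0.436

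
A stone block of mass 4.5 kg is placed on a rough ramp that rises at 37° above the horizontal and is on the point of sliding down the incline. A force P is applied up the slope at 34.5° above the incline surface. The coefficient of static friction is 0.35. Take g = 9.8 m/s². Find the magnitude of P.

P ≈ 22.7 N

On the verge of sliding down the incline, friction equals μN and acts up the slope.
Perpendicular: N + P sin 34.5° = W cos 37° = 35.22 N.
Along incline: P cos 34.5° + μN = W sin 37° with W sin 37° = 26.54 N.
Solving the pair for P and N: P = 22.71 N, N = 22.36 N (and f = μN = 7.825 N).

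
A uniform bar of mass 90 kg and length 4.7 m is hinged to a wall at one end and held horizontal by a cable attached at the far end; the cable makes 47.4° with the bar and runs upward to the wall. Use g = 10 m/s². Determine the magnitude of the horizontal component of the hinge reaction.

H_x ≈ 414 N

Take torques about the hinge: T sin 47.4° · 4.7 = 90×10×2.35 = 2115 N·m.
So T = 2115 / (0.7361 × 4.7) = 611.33 N.
ΣF_x = 0: H_x = T cos 47.4° = 413.8 N.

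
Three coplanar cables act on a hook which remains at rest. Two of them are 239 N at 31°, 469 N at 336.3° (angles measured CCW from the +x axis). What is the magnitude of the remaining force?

Sum the known components: ΣF_x = 634.3 N, ΣF_y = -65.42 N.
For equilibrium the remaining force must supply (−ΣF_x, −ΣF_y) = (-634.3, 65.42) N.
Magnitude = √((-634.3)² + (65.42)²) = 637.7 N; direction = atan2(65.42, -634.3) = 174.1°.

F ≈ 638 N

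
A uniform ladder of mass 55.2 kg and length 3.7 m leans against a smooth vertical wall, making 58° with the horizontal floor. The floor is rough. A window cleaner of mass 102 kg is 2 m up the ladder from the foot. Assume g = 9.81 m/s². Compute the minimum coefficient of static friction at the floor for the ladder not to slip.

ΣF_y = 0: N_floor = 55.2×9.81 + 102×9.81 = 1542.1 N.
Torques about the foot: N_wall · 3.7 sin 58° = 55.2×9.81×1.85 cos 58° + 102×9.81×2 cos 58° → N_wall = 507.16 N.
ΣF_x = 0: f_floor = N_wall = 507.16 N.
μ_min = f_floor / N_floor = 507.16 / 1542.1 = 0.3289.

μ_min ≈ 0.329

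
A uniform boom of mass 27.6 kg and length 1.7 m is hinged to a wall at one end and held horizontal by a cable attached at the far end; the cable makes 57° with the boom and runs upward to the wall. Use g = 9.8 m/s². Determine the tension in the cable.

T ≈ 161 N

Take torques about the hinge: T sin 57° · 1.7 = 27.6×9.8×0.85 = 229.91 N·m.
So T = 229.91 / (0.8387 × 1.7) = 161.26 N.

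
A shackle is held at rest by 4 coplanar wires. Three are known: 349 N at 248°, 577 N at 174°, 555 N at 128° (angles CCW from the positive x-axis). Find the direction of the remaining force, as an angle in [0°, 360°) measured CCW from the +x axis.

Sum the known components: ΣF_x = -1046 N, ΣF_y = 174.1 N.
For equilibrium the remaining force must supply (−ΣF_x, −ΣF_y) = (1046, -174.1) N.
Magnitude = √((1046)² + (-174.1)²) = 1061 N; direction = atan2(-174.1, 1046) = 350.6°.

θ ≈ 351°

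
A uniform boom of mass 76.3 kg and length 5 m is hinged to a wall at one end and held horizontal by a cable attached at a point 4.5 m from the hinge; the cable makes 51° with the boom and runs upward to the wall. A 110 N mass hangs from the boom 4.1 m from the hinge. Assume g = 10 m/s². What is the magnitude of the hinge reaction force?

Take torques about the hinge: T sin 51° · 4.5 = 76.3×10×2.5 + 110×4.1 = 2358.5 N·m.
So T = 2358.5 / (0.7771 × 4.5) = 674.4 N.
ΣF_x = 0: H_x = T cos 51° = 424.42 N.
ΣF_y = 0: H_y = (76.3×10 + 110) − T sin 51° = 873 − 524.11 = 348.89 N.
|H| = √(H_x² + H_y²) = √((424.42)² + (348.89)²) = 549.41 N.

|H| ≈ 549 N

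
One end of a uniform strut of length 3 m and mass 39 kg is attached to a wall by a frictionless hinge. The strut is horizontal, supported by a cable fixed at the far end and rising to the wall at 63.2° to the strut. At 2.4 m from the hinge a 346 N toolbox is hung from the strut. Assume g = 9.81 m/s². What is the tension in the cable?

Take torques about the hinge: T sin 63.2° · 3 = 39×9.81×1.5 + 346×2.4 = 1404.3 N·m.
So T = 1404.3 / (0.8926 × 3) = 524.43 N.

T ≈ 524 N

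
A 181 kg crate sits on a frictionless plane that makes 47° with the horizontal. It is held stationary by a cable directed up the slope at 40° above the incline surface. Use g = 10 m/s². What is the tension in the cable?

T ≈ 1730 N

Take axes along and perpendicular to the incline. Weight components: W sin 47° = 1324 N down-slope, W cos 47° = 1234 N into the surface.
Along incline: T cos 40° = W sin 47° → T = 1728 N.
Perpendicular: N = W cos 47° − T sin 40° = 123.7 N.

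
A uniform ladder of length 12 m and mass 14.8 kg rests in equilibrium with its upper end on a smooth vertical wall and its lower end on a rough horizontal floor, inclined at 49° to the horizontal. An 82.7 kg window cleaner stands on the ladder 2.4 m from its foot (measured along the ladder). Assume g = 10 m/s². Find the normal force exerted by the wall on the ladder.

N_wall ≈ 208 N

Torques about the foot: N_wall · 12 sin 49° = 14.8×10×6 cos 49° + 82.7×10×2.4 cos 49° → N_wall = 208.11 N.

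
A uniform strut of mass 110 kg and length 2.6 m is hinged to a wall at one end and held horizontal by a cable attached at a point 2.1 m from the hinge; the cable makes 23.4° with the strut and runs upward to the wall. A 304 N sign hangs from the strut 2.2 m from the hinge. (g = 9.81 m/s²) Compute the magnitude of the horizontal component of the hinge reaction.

Take torques about the hinge: T sin 23.4° · 2.1 = 110×9.81×1.3 + 304×2.2 = 2071.6 N·m.
So T = 2071.6 / (0.3971 × 2.1) = 2483.9 N.
ΣF_x = 0: H_x = T cos 23.4° = 2279.6 N.

H_x ≈ 2280 N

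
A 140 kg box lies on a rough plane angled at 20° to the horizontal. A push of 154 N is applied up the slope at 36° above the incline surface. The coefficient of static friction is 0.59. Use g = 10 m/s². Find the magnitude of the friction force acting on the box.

f ≈ 354 N

Axes along / perpendicular to the incline. W sin 20° = 478.8 N down-slope; W cos 20° = 1316 N into the surface.
Perpendicular: N = W cos 20° − P sin 36° = 1316 − 90.52 = 1225 N.
Along incline: P cos 36° + f = W sin 20° (friction acts up-slope) → f = 478.8 − 124.6 = 354.2 N.
|f| = 354.2 N ≤ μN = 722.8 N, so the box is indeed static.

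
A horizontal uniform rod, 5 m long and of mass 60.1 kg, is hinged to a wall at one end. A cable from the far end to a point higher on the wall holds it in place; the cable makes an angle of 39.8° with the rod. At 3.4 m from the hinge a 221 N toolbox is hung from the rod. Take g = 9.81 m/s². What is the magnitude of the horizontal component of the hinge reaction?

Take torques about the hinge: T sin 39.8° · 5 = 60.1×9.81×2.5 + 221×3.4 = 2225.4 N·m.
So T = 2225.4 / (0.6401 × 5) = 695.3 N.
ΣF_x = 0: H_x = T cos 39.8° = 534.19 N.

H_x ≈ 534 N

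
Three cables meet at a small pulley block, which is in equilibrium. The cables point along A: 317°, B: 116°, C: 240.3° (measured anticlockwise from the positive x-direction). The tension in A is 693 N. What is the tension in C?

T_C ≈ 301 N

Resolve: ΣF_x = 693 cos 317° + T_B cos 116° + T_C cos 240.3° = 0.
        ΣF_y = 693 sin 317° + T_B sin 116° + T_C sin 240.3° = 0.
The known terms sum to (506.8, -472.6) N, so -0.4384 T_B − 0.4955 T_C = -506.8 and 0.8988 T_B − 0.8686 T_C = 472.6.
Solving simultaneously: T_B = 816.4 N, T_C = 300.6 N.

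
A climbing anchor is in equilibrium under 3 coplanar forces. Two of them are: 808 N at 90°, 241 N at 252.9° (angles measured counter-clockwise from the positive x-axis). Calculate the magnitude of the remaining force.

Sum the known components: ΣF_x = -70.86 N, ΣF_y = 577.7 N.
For equilibrium the remaining force must supply (−ΣF_x, −ΣF_y) = (70.86, -577.7) N.
Magnitude = √((70.86)² + (-577.7)²) = 582 N; direction = atan2(-577.7, 70.86) = 277.0°.

F ≈ 582 N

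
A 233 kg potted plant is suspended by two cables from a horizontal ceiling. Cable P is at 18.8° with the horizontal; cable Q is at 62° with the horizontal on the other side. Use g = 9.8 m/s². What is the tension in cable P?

T_P ≈ 1090 N

Weight W = 233 × 9.8 = 2283 N acts straight down.
Horizontal: T_P cos 18.8° = T_Q cos 62°  →  T_Q = 2.016 T_P.
Vertical: T_P sin 18.8° + T_Q sin 62° = 2283.
Substituting the horizontal relation into the vertical equation gives 2.103 T_P = 2283, so T_P = 1086 N.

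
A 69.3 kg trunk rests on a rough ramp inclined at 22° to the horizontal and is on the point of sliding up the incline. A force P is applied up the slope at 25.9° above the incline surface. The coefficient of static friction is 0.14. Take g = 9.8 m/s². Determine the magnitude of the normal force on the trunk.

N ≈ 474 N

On the verge of sliding up the incline, friction equals μN and acts down the slope.
Perpendicular: N + P sin 25.9° = W cos 22° = 629.7 N.
Along incline: P cos 25.9° = W sin 22° + μN  with W sin 22° = 254.4 N.
Solving the pair for P and N: P = 356.6 N, N = 473.9 N (and f = μN = 66.35 N).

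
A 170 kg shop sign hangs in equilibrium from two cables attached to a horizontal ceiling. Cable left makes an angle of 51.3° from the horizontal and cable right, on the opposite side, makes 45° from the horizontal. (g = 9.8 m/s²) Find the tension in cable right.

Weight W = 170 × 9.8 = 1666 N acts straight down.
Horizontal: T_left cos 51.3° = T_right cos 45°  →  T_left = 1.131 T_right.
Vertical: T_left sin 51.3° + T_right sin 45° = 1666.
Substituting the horizontal relation into the vertical equation gives 1.59 T_right = 1666, so T_right = 1048 N.

T_right ≈ 1050 N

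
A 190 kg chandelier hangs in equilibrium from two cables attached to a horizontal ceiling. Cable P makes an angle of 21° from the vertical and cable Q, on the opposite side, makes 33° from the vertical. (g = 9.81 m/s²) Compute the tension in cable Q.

Angles from the horizontal: cable P is 90° − 21° = 69°, cable Q is 90° − 33° = 57°.
Weight W = 190 × 9.81 = 1864 N acts straight down.
Horizontal: T_P cos 69° = T_Q cos 57°  →  T_P = 1.52 T_Q.
Vertical: T_P sin 69° + T_Q sin 57° = 1864.
Substituting the horizontal relation into the vertical equation gives 2.258 T_Q = 1864, so T_Q = 825.6 N.

T_Q ≈ 826 N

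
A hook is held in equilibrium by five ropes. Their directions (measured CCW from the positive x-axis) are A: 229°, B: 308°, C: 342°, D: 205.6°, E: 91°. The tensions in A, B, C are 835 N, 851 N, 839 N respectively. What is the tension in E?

Resolve: ΣF_x = 835 cos 229° + 851 cos 308° + 839 cos 342° + T_D cos 205.6° + T_E cos 91° = 0.
        ΣF_y = 835 sin 229° + 851 sin 308° + 839 sin 342° + T_D sin 205.6° + T_E sin 91° = 0.
The known terms sum to (774.1, -1560) N, so -0.9018 T_D − 0.0175 T_E = -774.1 and -0.4321 T_D + 0.9998 T_E = 1560.
Solving simultaneously: T_D = 821.3 N, T_E = 1915 N.

T_E ≈ 1920 N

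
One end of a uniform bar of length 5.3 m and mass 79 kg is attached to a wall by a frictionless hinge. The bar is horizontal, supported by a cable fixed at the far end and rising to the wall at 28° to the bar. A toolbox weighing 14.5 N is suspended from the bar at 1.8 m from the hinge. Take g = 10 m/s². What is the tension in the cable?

Take torques about the hinge: T sin 28° · 5.3 = 79×10×2.65 + 14.5×1.8 = 2119.6 N·m.
So T = 2119.6 / (0.4695 × 5.3) = 851.86 N.

T ≈ 852 N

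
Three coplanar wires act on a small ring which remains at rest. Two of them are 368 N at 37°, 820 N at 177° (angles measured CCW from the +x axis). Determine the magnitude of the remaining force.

F ≈ 588 N

Sum the known components: ΣF_x = -525 N, ΣF_y = 264.4 N.
For equilibrium the remaining force must supply (−ΣF_x, −ΣF_y) = (525, -264.4) N.
Magnitude = √((525)² + (-264.4)²) = 587.8 N; direction = atan2(-264.4, 525) = 333.3°.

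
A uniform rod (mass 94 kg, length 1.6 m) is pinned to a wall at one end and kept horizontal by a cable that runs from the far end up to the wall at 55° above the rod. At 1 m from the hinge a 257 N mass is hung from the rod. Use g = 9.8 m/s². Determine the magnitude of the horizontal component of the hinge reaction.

Take torques about the hinge: T sin 55° · 1.6 = 94×9.8×0.8 + 257×1 = 993.96 N·m.
So T = 993.96 / (0.8192 × 1.6) = 758.38 N.
ΣF_x = 0: H_x = T cos 55° = 434.99 N.

H_x ≈ 435 N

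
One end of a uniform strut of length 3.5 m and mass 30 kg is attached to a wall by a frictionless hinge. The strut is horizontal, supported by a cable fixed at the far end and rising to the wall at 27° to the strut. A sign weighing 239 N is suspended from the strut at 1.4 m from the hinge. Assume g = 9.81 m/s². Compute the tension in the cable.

Take torques about the hinge: T sin 27° · 3.5 = 30×9.81×1.75 + 239×1.4 = 849.62 N·m.
So T = 849.62 / (0.4540 × 3.5) = 534.7 N.

T ≈ 535 N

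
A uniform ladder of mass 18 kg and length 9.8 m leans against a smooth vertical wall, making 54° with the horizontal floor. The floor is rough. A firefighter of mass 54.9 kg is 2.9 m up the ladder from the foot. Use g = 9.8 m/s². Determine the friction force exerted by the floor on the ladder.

Torques about the foot: N_wall · 9.8 sin 54° = 18×9.8×4.9 cos 54° + 54.9×9.8×2.9 cos 54° → N_wall = 179.75 N.
ΣF_x = 0: f_floor = N_wall = 179.75 N.

f ≈ 180 N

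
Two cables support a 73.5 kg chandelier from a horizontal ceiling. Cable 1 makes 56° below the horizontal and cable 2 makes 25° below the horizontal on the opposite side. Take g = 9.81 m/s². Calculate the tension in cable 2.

Weight W = 73.5 × 9.81 = 721 N acts straight down.
Horizontal: T_1 cos 56° = T_2 cos 25°  →  T_1 = 1.621 T_2.
Vertical: T_1 sin 56° + T_2 sin 25° = 721.
Substituting the horizontal relation into the vertical equation gives 1.766 T_2 = 721, so T_2 = 408.2 N.

T_2 ≈ 408 N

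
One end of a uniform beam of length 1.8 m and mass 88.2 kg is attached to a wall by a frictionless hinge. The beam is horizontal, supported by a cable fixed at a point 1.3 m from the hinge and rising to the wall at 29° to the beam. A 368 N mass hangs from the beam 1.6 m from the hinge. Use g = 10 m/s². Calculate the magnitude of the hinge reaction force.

|H| ≈ 1930 N

Take torques about the hinge: T sin 29° · 1.3 = 88.2×10×0.9 + 368×1.6 = 1382.6 N·m.
So T = 1382.6 / (0.4848 × 1.3) = 2193.7 N.
ΣF_x = 0: H_x = T cos 29° = 1918.7 N.
ΣF_y = 0: H_y = (88.2×10 + 368) − T sin 29° = 1250 − 1063.5 = 186.46 N.
|H| = √(H_x² + H_y²) = √((1918.7)² + (186.46)²) = 1927.7 N.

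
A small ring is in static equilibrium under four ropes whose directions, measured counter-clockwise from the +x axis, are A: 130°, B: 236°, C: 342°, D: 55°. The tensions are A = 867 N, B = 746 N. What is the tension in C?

T_C ≈ 862 N

Resolve: ΣF_x = 867 cos 130° + 746 cos 236° + T_C cos 342° + T_D cos 55° = 0.
        ΣF_y = 867 sin 130° + 746 sin 236° + T_C sin 342° + T_D sin 55° = 0.
The known terms sum to (-974.5, 45.7) N, so 0.9511 T_C + 0.5736 T_D = 974.5 and -0.3090 T_C + 0.8192 T_D = -45.7.
Solving simultaneously: T_C = 862.1 N, T_D = 269.4 N.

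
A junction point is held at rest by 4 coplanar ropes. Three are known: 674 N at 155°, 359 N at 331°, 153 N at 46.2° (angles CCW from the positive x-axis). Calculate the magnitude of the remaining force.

Sum the known components: ΣF_x = -191 N, ΣF_y = 221.2 N.
For equilibrium the remaining force must supply (−ΣF_x, −ΣF_y) = (191, -221.2) N.
Magnitude = √((191)² + (-221.2)²) = 292.2 N; direction = atan2(-221.2, 191) = 310.8°.

F ≈ 292 N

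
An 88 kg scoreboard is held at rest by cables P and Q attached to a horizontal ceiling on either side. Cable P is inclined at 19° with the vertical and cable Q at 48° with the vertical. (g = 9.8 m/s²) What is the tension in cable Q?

Angles from the horizontal: cable P is 90° − 19° = 71°, cable Q is 90° − 48° = 42°.
Weight W = 88 × 9.8 = 862.4 N acts straight down.
Horizontal: T_P cos 71° = T_Q cos 42°  →  T_P = 2.283 T_Q.
Vertical: T_P sin 71° + T_Q sin 42° = 862.4.
Substituting the horizontal relation into the vertical equation gives 2.827 T_Q = 862.4, so T_Q = 305 N.

T_Q ≈ 305 N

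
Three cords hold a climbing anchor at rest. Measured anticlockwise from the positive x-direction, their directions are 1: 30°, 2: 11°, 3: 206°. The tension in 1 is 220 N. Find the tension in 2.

Resolve: ΣF_x = 220 cos 30° + T_2 cos 11° + T_3 cos 206° = 0.
        ΣF_y = 220 sin 30° + T_2 sin 11° + T_3 sin 206° = 0.
The known terms sum to (190.5, 110) N, so 0.9816 T_2 − 0.8988 T_3 = -190.5 and 0.1908 T_2 − 0.4384 T_3 = -110.
Solving simultaneously: T_2 = 59.29 N, T_3 = 276.7 N.

T_2 ≈ 59.3 N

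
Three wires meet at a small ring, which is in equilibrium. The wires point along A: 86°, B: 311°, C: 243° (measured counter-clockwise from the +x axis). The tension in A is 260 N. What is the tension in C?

T_C ≈ 198 N

Resolve: ΣF_x = 260 cos 86° + T_B cos 311° + T_C cos 243° = 0.
        ΣF_y = 260 sin 86° + T_B sin 311° + T_C sin 243° = 0.
The known terms sum to (18.14, 259.4) N, so 0.6561 T_B − 0.4540 T_C = -18.14 and -0.7547 T_B − 0.8910 T_C = -259.4.
Solving simultaneously: T_B = 109.6 N, T_C = 198.3 N.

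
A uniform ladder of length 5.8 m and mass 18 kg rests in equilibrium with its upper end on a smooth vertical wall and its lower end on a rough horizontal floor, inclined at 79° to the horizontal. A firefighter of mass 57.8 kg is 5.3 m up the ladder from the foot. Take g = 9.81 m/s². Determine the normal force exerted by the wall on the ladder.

N_wall ≈ 118 N

Torques about the foot: N_wall · 5.8 sin 79° = 18×9.81×2.9 cos 79° + 57.8×9.81×5.3 cos 79° → N_wall = 117.88 N.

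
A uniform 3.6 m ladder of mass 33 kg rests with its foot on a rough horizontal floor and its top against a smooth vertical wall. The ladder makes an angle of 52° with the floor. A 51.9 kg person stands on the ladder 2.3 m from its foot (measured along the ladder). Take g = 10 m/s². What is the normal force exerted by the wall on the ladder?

N_wall ≈ 388 N

Torques about the foot: N_wall · 3.6 sin 52° = 33×10×1.8 cos 52° + 51.9×10×2.3 cos 52° → N_wall = 387.97 N.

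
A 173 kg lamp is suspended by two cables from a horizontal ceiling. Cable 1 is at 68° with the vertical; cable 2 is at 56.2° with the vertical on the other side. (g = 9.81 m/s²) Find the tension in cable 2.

T_2 ≈ 1900 N

Angles from the horizontal: cable 1 is 90° − 68° = 22°, cable 2 is 90° − 56.2° = 33.8°.
Weight W = 173 × 9.81 = 1697 N acts straight down.
Horizontal: T_1 cos 22° = T_2 cos 33.8°  →  T_1 = 0.8962 T_2.
Vertical: T_1 sin 22° + T_2 sin 33.8° = 1697.
Substituting the horizontal relation into the vertical equation gives 0.892 T_2 = 1697, so T_2 = 1903 N.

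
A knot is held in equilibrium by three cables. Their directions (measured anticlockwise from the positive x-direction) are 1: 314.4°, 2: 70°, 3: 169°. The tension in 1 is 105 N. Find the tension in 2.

T_2 ≈ 60.4 N

Resolve: ΣF_x = 105 cos 314.4° + T_2 cos 70° + T_3 cos 169° = 0.
        ΣF_y = 105 sin 314.4° + T_2 sin 70° + T_3 sin 169° = 0.
The known terms sum to (73.46, -75.02) N, so 0.3420 T_2 − 0.9816 T_3 = -73.46 and 0.9397 T_2 + 0.1908 T_3 = 75.02.
Solving simultaneously: T_2 = 60.37 N, T_3 = 95.87 N.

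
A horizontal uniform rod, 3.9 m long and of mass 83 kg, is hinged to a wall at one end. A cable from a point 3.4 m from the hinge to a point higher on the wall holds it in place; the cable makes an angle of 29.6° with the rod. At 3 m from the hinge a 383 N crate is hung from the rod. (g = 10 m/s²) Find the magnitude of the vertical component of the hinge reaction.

Take torques about the hinge: T sin 29.6° · 3.4 = 83×10×1.95 + 383×3 = 2767.5 N·m.
So T = 2767.5 / (0.4939 × 3.4) = 1647.9 N.
ΣF_y = 0: H_y = (83×10 + 383) − T sin 29.6° = 1213 − 813.97 = 399.03 N.

|H_y| ≈ 399 N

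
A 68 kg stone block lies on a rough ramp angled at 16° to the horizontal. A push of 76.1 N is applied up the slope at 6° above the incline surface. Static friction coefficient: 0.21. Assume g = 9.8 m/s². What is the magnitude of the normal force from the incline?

N ≈ 633 N

Axes along / perpendicular to the incline. W sin 16° = 183.7 N down-slope; W cos 16° = 640.6 N into the surface.
Perpendicular: N = W cos 16° − P sin 6° = 640.6 − 7.955 = 632.6 N.
Along incline: P cos 6° + f = W sin 16° (friction acts up-slope) → f = 183.7 − 75.68 = 108 N.
|f| = 108 N ≤ μN = 132.9 N, so the stone block is indeed static.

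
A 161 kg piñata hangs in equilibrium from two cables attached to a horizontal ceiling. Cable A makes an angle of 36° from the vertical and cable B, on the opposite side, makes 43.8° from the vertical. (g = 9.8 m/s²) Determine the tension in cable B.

Angles from the horizontal: cable A is 90° − 36° = 54°, cable B is 90° − 43.8° = 46.2°.
Weight W = 161 × 9.8 = 1578 N acts straight down.
Horizontal: T_A cos 54° = T_B cos 46.2°  →  T_A = 1.178 T_B.
Vertical: T_A sin 54° + T_B sin 46.2° = 1578.
Substituting the horizontal relation into the vertical equation gives 1.674 T_B = 1578, so T_B = 942.3 N.

T_B ≈ 942 N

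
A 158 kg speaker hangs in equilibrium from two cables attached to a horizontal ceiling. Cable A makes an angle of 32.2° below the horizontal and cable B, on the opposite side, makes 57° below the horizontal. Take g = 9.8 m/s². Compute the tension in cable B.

Weight W = 158 × 9.8 = 1548 N acts straight down.
Horizontal: T_A cos 32.2° = T_B cos 57°  →  T_A = 0.6436 T_B.
Vertical: T_A sin 32.2° + T_B sin 57° = 1548.
Substituting the horizontal relation into the vertical equation gives 1.182 T_B = 1548, so T_B = 1310 N.

T_B ≈ 1310 N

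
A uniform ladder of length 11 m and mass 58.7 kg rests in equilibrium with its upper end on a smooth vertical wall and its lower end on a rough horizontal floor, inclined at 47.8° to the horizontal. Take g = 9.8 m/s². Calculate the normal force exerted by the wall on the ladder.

N_wall ≈ 261 N

Torques about the foot: N_wall · 11 sin 47.8° = 58.7×9.8×5.5 cos 47.8° → N_wall = 260.81 N.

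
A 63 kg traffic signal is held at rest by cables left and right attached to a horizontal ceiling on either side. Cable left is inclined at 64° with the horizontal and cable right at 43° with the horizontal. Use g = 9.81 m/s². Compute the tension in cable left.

T_left ≈ 473 N

Weight W = 63 × 9.81 = 618 N acts straight down.
Horizontal: T_left cos 64° = T_right cos 43°  →  T_right = 0.5994 T_left.
Vertical: T_left sin 64° + T_right sin 43° = 618.
Substituting the horizontal relation into the vertical equation gives 1.308 T_left = 618, so T_left = 472.7 N.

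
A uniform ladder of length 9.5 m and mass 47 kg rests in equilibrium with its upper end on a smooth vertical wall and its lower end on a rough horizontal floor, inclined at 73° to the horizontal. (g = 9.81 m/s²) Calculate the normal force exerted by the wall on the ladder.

N_wall ≈ 70.5 N

Torques about the foot: N_wall · 9.5 sin 73° = 47×9.81×4.75 cos 73° → N_wall = 70.482 N.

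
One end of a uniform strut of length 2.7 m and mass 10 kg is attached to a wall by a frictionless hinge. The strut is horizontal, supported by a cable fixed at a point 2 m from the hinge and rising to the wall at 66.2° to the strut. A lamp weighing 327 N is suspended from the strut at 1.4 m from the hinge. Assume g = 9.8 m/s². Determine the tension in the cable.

Take torques about the hinge: T sin 66.2° · 2 = 10×9.8×1.35 + 327×1.4 = 590.1 N·m.
So T = 590.1 / (0.9150 × 2) = 322.47 N.

T ≈ 322 N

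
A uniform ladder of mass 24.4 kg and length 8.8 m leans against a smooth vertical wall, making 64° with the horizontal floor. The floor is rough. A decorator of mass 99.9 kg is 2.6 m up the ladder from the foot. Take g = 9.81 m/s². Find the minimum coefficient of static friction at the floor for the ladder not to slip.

μ_min ≈ 0.164

ΣF_y = 0: N_floor = 24.4×9.81 + 99.9×9.81 = 1219.4 N.
Torques about the foot: N_wall · 8.8 sin 64° = 24.4×9.81×4.4 cos 64° + 99.9×9.81×2.6 cos 64° → N_wall = 199.6 N.
ΣF_x = 0: f_floor = N_wall = 199.6 N.
μ_min = f_floor / N_floor = 199.6 / 1219.4 = 0.1637.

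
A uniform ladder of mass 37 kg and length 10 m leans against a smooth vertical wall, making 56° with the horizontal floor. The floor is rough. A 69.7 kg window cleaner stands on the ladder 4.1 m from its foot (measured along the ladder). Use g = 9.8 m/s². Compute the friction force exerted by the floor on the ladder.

f ≈ 311 N

Torques about the foot: N_wall · 10 sin 56° = 37×9.8×5 cos 56° + 69.7×9.8×4.1 cos 56° → N_wall = 311.19 N.
ΣF_x = 0: f_floor = N_wall = 311.19 N.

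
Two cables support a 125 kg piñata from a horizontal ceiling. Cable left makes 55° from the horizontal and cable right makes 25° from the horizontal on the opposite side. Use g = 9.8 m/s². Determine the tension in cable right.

Weight W = 125 × 9.8 = 1225 N acts straight down.
Horizontal: T_left cos 55° = T_right cos 25°  →  T_left = 1.58 T_right.
Vertical: T_left sin 55° + T_right sin 25° = 1225.
Substituting the horizontal relation into the vertical equation gives 1.717 T_right = 1225, so T_right = 713.5 N.

T_right ≈ 713 N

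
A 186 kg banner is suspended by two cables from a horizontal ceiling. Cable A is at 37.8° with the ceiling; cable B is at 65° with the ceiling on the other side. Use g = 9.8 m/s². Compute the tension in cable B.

Weight W = 186 × 9.8 = 1823 N acts straight down.
Horizontal: T_A cos 37.8° = T_B cos 65°  →  T_A = 0.5349 T_B.
Vertical: T_A sin 37.8° + T_B sin 65° = 1823.
Substituting the horizontal relation into the vertical equation gives 1.234 T_B = 1823, so T_B = 1477 N.

T_B ≈ 1480 N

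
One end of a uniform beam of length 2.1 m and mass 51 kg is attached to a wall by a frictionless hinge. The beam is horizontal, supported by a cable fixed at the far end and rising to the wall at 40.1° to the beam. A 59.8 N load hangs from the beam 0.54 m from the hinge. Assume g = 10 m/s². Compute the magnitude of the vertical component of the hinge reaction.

Take torques about the hinge: T sin 40.1° · 2.1 = 51×10×1.05 + 59.8×0.54 = 567.79 N·m.
So T = 567.79 / (0.6441 × 2.1) = 419.76 N.
ΣF_y = 0: H_y = (51×10 + 59.8) − T sin 40.1° = 569.8 − 270.38 = 299.42 N.

|H_y| ≈ 299 N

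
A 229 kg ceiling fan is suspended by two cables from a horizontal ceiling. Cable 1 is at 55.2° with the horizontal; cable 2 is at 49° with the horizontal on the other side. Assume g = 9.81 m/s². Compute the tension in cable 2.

T_2 ≈ 1320 N

Weight W = 229 × 9.81 = 2246 N acts straight down.
Horizontal: T_1 cos 55.2° = T_2 cos 49°  →  T_1 = 1.15 T_2.
Vertical: T_1 sin 55.2° + T_2 sin 49° = 2246.
Substituting the horizontal relation into the vertical equation gives 1.699 T_2 = 2246, so T_2 = 1323 N.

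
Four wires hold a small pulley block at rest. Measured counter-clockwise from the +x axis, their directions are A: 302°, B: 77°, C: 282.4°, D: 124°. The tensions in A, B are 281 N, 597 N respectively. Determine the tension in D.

Resolve: ΣF_x = 281 cos 302° + 597 cos 77° + T_C cos 282.4° + T_D cos 124° = 0.
        ΣF_y = 281 sin 302° + 597 sin 77° + T_C sin 282.4° + T_D sin 124° = 0.
The known terms sum to (283.2, 343.4) N, so 0.2147 T_C − 0.5592 T_D = -283.2 and -0.9767 T_C + 0.8290 T_D = -343.4.
Solving simultaneously: T_C = 1159 N, T_D = 951.7 N.

T_D ≈ 952 N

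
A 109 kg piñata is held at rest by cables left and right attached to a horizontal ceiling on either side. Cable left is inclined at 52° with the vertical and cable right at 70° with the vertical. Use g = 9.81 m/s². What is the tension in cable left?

T_left ≈ 1180 N

Angles from the horizontal: cable left is 90° − 52° = 38°, cable right is 90° − 70° = 20°.
Weight W = 109 × 9.81 = 1069 N acts straight down.
Horizontal: T_left cos 38° = T_right cos 20°  →  T_right = 0.8386 T_left.
Vertical: T_left sin 38° + T_right sin 20° = 1069.
Substituting the horizontal relation into the vertical equation gives 0.9025 T_left = 1069, so T_left = 1185 N.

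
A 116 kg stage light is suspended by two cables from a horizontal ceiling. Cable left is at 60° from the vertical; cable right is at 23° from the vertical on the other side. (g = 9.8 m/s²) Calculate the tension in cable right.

T_right ≈ 992 N

Angles from the horizontal: cable left is 90° − 60° = 30°, cable right is 90° − 23° = 67°.
Weight W = 116 × 9.8 = 1137 N acts straight down.
Horizontal: T_left cos 30° = T_right cos 67°  →  T_left = 0.4512 T_right.
Vertical: T_left sin 30° + T_right sin 67° = 1137.
Substituting the horizontal relation into the vertical equation gives 1.146 T_right = 1137, so T_right = 991.9 N.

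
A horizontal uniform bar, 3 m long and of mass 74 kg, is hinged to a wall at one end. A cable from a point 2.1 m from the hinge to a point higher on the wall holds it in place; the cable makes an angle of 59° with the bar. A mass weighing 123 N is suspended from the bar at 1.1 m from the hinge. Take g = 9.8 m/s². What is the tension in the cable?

T ≈ 679 N

Take torques about the hinge: T sin 59° · 2.1 = 74×9.8×1.5 + 123×1.1 = 1223.1 N·m.
So T = 1223.1 / (0.8572 × 2.1) = 679.48 N.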